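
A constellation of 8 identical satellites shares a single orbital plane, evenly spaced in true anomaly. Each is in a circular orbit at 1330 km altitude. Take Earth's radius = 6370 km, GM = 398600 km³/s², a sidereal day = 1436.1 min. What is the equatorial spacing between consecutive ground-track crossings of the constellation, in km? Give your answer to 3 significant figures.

390 km

Semi-major axis a = 6370 + 1330 = 7700 km. Period T = 2π√(a³/μ) = 2π√(7700³/398600) = 6724.3 s = 112.07 min.
Single-satellite node shift = (6724.3/86166) × 360° = 28.09°.
With 8 satellites evenly phased, successive equator crossings are 28.09/8 = 3.512° apart.
That is 3.512 × 111.2 = 390 km at the equator.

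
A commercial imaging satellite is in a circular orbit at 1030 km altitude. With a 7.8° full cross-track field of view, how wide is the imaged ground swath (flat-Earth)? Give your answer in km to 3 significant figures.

140 km

Half-angle = 7.8°/2 = 3.9°.
Swath width ≈ 2h·tan(θ/2) = 2 × 1030 × tan(3.9°) = 140.4 km.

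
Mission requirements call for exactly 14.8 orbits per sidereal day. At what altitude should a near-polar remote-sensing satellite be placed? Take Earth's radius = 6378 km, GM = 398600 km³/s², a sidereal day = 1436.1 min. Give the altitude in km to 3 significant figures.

617 km

Required period T = 86166 / 14.8 = 5822.0 s.
From T = 2π√(a³/μ): a = (μ T²/4π²)^(1/3) = (398600 × 5822.0² / 4π²)^(1/3) = 6995 km.
Altitude h = a − R = 6995 − 6378 = 617 km.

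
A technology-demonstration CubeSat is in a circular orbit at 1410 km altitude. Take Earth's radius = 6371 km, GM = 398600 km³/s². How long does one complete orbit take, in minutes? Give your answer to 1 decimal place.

Semi-major axis a = 6371 + 1410 = 7781 km. Period T = 2π√(a³/μ) = 2π√(7781³/398600) = 6830.7 s = 113.84 min.

113.8 min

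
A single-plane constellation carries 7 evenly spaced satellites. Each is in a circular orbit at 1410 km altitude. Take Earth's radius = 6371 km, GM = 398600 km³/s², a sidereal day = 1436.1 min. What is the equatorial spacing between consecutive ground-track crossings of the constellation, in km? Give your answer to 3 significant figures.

453 km

Semi-major axis a = 6371 + 1410 = 7781 km. Period T = 2π√(a³/μ) = 2π√(7781³/398600) = 6830.7 s = 113.84 min.
Single-satellite node shift = (6830.7/86166) × 360° = 28.54°.
With 7 satellites evenly phased, successive equator crossings are 28.54/7 = 4.077° apart.
That is 4.077 × 111.2 = 453 km at the equator.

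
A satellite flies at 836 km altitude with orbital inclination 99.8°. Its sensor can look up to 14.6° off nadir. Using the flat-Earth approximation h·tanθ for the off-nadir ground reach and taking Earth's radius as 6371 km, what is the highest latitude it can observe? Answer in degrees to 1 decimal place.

Retrograde orbit: the ground track reaches ±(180° − i) = ±(180 − 99.8) = ±80.2°.
Sensor half-swath on the ground ≈ 836·tan(14.6°) = 218 km = 1.96° of latitude.
Maximum observable latitude ≈ 80.2 + 1.96 = 82.2°.

82.2°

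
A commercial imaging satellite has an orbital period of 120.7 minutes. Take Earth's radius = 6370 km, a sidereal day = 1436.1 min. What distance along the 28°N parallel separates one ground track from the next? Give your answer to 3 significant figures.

2970 km

T = 120.7 min = 7242.0 s.
Node shift per orbit = (7242.0/86166) × 360° = 30.26°.
Equatorial spacing = 30.26 × 111.2 km/° = 3364 km.
At 28° latitude, spacing = 3364 × cos(28°) = 2970 km.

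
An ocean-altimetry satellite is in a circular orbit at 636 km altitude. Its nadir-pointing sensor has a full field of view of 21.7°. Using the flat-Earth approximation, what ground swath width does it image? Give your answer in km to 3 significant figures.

244 km

Half-angle = 21.7°/2 = 10.85°.
Swath width ≈ 2h·tan(θ/2) = 2 × 636 × tan(10.85°) = 243.8 km.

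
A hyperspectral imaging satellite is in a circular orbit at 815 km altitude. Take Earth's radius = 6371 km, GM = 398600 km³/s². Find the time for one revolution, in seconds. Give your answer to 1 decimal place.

Semi-major axis a = 6371 + 815 = 7186 km. Period T = 2π√(a³/μ) = 2π√(7186³/398600) = 6062.4 s = 101.04 min.

6062.4 seconds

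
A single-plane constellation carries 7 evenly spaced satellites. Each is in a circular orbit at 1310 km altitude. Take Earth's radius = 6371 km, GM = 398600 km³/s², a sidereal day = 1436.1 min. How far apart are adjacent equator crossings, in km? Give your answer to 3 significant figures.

445 km

Semi-major axis a = 6371 + 1310 = 7681 km. Period T = 2π√(a³/μ) = 2π√(7681³/398600) = 6699.4 s = 111.66 min.
Single-satellite node shift = (6699.4/86166) × 360° = 27.99°.
With 7 satellites evenly phased, successive equator crossings are 27.99/7 = 3.999° apart.
That is 3.999 × 111.2 = 445 km at the equator.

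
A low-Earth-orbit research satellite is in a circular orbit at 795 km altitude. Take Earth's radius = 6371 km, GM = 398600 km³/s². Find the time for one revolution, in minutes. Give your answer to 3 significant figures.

Semi-major axis a = 6371 + 795 = 7166 km. Period T = 2π√(a³/μ) = 2π√(7166³/398600) = 6037.1 s = 100.62 min.

101 min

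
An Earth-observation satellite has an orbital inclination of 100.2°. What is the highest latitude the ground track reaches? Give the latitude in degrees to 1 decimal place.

79.8°

Retrograde orbit: the ground track reaches ±(180° − i) = ±(180 − 100.2) = ±79.8°.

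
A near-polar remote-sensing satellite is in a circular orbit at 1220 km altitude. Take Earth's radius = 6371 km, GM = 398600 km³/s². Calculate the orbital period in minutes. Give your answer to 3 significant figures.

Semi-major axis a = 6371 + 1220 = 7591 km. Period T = 2π√(a³/μ) = 2π√(7591³/398600) = 6582.0 s = 109.70 min.

110 min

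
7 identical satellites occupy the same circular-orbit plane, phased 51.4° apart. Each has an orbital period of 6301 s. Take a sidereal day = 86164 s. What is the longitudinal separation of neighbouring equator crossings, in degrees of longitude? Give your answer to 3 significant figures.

3.76°

Single-satellite node shift = (6301.0/86164) × 360° = 26.33°.
With 7 satellites evenly phased, successive equator crossings are 26.33/7 = 3.761° apart.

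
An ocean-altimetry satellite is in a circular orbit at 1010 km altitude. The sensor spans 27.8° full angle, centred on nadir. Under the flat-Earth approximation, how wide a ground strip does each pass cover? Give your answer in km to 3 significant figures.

Half-angle = 27.8°/2 = 13.9°.
Swath width ≈ 2h·tan(θ/2) = 2 × 1010 × tan(13.9°) = 499.9 km.

500 km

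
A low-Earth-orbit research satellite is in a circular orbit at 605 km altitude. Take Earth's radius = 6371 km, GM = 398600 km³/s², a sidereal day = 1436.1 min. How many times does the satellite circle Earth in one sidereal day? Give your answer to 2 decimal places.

14.86

Semi-major axis a = 6371 + 605 = 6976 km. Period T = 2π√(a³/μ) = 2π√(6976³/398600) = 5798.6 s = 96.64 min.
Orbits per sidereal day = 86166 / 5798.6 = 14.860.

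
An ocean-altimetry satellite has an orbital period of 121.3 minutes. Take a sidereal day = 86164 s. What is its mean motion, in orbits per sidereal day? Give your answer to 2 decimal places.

11.84

T = 121.3 min = 7278.0 s.
Orbits per sidereal day = 86164 / 7278.0 = 11.839.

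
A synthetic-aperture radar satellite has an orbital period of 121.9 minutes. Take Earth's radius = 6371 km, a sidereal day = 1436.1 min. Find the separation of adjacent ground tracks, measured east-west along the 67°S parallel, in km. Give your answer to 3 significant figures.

T = 121.9 min = 7314.0 s.
Node shift per orbit = (7314.0/86166) × 360° = 30.56°.
Equatorial spacing = 30.56 × 111.2 km/° = 3398 km.
At 67° latitude, spacing = 3398 × cos(67°) = 1328 km.

1330 km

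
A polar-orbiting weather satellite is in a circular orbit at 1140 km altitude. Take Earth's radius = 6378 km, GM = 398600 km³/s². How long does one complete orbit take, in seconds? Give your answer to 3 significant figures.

Semi-major axis a = 6378 + 1140 = 7518 km. Period T = 2π√(a³/μ) = 2π√(7518³/398600) = 6487.3 s = 108.12 min.

6490 seconds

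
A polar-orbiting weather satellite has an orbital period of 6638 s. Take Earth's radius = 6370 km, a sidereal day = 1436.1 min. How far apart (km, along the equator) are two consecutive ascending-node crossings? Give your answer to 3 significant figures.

3080 km

During one orbit Earth rotates (6638.0 / 86166) × 360° = 27.73°.
At the equator that is 27.73° × (2π·6370/360) km/° = 27.73 × 111.2 = 3083 km.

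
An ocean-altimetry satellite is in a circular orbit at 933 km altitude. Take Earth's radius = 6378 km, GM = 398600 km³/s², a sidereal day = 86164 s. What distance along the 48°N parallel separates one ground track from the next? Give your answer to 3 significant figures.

1940 km

Semi-major axis a = 6378 + 933 = 7311 km. Period T = 2π√(a³/μ) = 2π√(7311³/398600) = 6221.2 s = 103.69 min.
Node shift per orbit = (6221.2/86164) × 360° = 25.99°.
Equatorial spacing = 25.99 × 111.3 km/° = 2893 km.
At 48° latitude, spacing = 2893 × cos(48°) = 1936 km.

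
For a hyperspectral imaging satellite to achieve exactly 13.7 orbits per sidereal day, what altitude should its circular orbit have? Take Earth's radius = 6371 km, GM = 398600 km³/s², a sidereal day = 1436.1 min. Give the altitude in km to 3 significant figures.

993 km

Required period T = 86166 / 13.7 = 6289.5 s.
From T = 2π√(a³/μ): a = (μ T²/4π²)^(1/3) = (398600 × 6289.5² / 4π²)^(1/3) = 7364 km.
Altitude h = a − R = 7364 − 6371 = 993 km.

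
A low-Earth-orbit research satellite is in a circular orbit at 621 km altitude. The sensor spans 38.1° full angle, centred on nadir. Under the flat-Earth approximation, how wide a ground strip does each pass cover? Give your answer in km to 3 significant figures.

429 km

Half-angle = 38.1°/2 = 19.05°.
Swath width ≈ 2h·tan(θ/2) = 2 × 621 × tan(19.05°) = 428.9 km.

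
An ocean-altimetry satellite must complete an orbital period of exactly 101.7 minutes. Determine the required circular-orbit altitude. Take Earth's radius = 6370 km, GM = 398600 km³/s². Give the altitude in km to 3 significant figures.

T = 101.7 min = 6102.0 s.
From T = 2π√(a³/μ): a = (μ T²/4π²)^(1/3) = (398600 × 6102.0² / 4π²)^(1/3) = 7217 km.
Altitude h = a − R = 7217 − 6370 = 847 km.

847 km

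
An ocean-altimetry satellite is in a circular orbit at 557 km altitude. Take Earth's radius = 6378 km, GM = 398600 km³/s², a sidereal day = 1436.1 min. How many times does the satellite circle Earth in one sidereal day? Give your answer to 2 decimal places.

Semi-major axis a = 6378 + 557 = 6935 km. Period T = 2π√(a³/μ) = 2π√(6935³/398600) = 5747.5 s = 95.79 min.
Orbits per sidereal day = 86166 / 5747.5 = 14.992.

14.99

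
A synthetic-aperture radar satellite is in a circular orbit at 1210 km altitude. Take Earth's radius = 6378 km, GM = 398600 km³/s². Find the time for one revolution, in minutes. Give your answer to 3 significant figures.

Semi-major axis a = 6378 + 1210 = 7588 km. Period T = 2π√(a³/μ) = 2π√(7588³/398600) = 6578.1 s = 109.64 min.

110 min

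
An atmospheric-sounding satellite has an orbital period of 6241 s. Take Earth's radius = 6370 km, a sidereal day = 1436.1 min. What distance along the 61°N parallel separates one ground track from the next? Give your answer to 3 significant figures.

Node shift per orbit = (6241.0/86166) × 360° = 26.07°.
Equatorial spacing = 26.07 × 111.2 km/° = 2899 km.
At 61° latitude, spacing = 2899 × cos(61°) = 1405 km.

1410 km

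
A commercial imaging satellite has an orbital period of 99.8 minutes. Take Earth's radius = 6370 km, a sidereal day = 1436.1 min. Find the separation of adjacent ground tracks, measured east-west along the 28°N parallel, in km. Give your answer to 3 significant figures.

T = 99.8 min = 5988.0 s.
Node shift per orbit = (5988.0/86166) × 360° = 25.02°.
Equatorial spacing = 25.02 × 111.2 km/° = 2781 km.
At 28° latitude, spacing = 2781 × cos(28°) = 2456 km.

2460 km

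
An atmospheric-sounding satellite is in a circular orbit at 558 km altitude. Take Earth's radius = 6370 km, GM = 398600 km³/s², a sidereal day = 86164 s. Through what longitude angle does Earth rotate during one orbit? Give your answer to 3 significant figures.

Semi-major axis a = 6370 + 558 = 6928 km. Period T = 2π√(a³/μ) = 2π√(6928³/398600) = 5738.8 s = 95.65 min.
During one orbit Earth rotates (5738.8 / 86164) × 360° = 23.98°.

24.0°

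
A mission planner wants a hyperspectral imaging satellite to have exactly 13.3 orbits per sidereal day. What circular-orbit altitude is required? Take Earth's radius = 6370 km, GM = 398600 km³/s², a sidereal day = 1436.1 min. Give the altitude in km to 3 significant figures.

Required period T = 86166 / 13.3 = 6478.6 s.
From T = 2π√(a³/μ): a = (μ T²/4π²)^(1/3) = (398600 × 6478.6² / 4π²)^(1/3) = 7511 km.
Altitude h = a − R = 7511 − 6370 = 1141 km.

1140 km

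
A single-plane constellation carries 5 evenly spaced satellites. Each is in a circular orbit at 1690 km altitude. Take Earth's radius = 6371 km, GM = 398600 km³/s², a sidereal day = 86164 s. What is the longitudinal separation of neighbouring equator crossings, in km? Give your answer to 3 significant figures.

Semi-major axis a = 6371 + 1690 = 8061 km. Period T = 2π√(a³/μ) = 2π√(8061³/398600) = 7202.7 s = 120.04 min.
Single-satellite node shift = (7202.7/86164) × 360° = 30.09°.
With 5 satellites evenly phased, successive equator crossings are 30.09/5 = 6.019° apart.
That is 6.019 × 111.2 = 669 km at the equator.

669 km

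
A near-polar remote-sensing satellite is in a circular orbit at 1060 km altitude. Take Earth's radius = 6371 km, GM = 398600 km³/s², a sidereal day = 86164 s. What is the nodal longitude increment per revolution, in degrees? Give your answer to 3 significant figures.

Semi-major axis a = 6371 + 1060 = 7431 km. Period T = 2π√(a³/μ) = 2π√(7431³/398600) = 6375.0 s = 106.25 min.
During one orbit Earth rotates (6375.0 / 86164) × 360° = 26.64°.

26.6°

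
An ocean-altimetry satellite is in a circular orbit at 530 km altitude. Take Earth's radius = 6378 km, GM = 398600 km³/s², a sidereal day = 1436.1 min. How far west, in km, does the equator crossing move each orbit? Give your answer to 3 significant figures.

Semi-major axis a = 6378 + 530 = 6908 km. Period T = 2π√(a³/μ) = 2π√(6908³/398600) = 5714.0 s = 95.23 min.
During one orbit Earth rotates (5714.0 / 86166) × 360° = 23.87°.
At the equator that is 23.87° × (2π·6378/360) km/° = 23.87 × 111.3 = 2657 km.

2660 km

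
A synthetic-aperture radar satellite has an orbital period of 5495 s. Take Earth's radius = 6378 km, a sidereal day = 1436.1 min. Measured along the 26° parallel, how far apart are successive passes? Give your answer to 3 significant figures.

Node shift per orbit = (5495.0/86166) × 360° = 22.96°.
Equatorial spacing = 22.96 × 111.3 km/° = 2556 km.
At 26° latitude, spacing = 2556 × cos(26°) = 2297 km.

2300 km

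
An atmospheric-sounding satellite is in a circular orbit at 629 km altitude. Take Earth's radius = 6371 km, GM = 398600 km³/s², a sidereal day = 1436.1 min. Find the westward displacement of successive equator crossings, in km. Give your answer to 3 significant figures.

Semi-major axis a = 6371 + 629 = 7000 km. Period T = 2π√(a³/μ) = 2π√(7000³/398600) = 5828.5 s = 97.14 min.
During one orbit Earth rotates (5828.5 / 86166) × 360° = 24.35°.
At the equator that is 24.35° × (2π·6371/360) km/° = 24.35 × 111.2 = 2708 km.

2710 km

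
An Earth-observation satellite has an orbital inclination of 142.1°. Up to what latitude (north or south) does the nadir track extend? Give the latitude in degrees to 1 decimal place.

Retrograde orbit: the ground track reaches ±(180° − i) = ±(180 − 142.1) = ±37.9°.

37.9°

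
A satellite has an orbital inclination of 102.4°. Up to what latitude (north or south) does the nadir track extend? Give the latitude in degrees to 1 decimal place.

77.6°

Retrograde orbit: the ground track reaches ±(180° − i) = ±(180 − 102.4) = ±77.6°.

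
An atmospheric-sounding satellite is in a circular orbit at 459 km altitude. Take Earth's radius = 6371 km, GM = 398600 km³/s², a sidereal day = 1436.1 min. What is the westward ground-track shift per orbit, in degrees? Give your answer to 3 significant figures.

23.5°

Semi-major axis a = 6371 + 459 = 6830 km. Period T = 2π√(a³/μ) = 2π√(6830³/398600) = 5617.5 s = 93.62 min.
During one orbit Earth rotates (5617.5 / 86166) × 360° = 23.47°.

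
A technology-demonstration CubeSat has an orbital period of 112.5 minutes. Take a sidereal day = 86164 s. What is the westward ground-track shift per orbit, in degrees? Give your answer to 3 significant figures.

28.2°

T = 112.5 min = 6750.0 s.
During one orbit Earth rotates (6750.0 / 86164) × 360° = 28.20°.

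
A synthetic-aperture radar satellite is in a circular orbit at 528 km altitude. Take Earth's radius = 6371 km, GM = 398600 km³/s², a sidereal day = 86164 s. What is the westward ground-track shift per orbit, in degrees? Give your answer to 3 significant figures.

Semi-major axis a = 6371 + 528 = 6899 km. Period T = 2π√(a³/μ) = 2π√(6899³/398600) = 5702.8 s = 95.05 min.
During one orbit Earth rotates (5702.8 / 86164) × 360° = 23.83°.

23.8°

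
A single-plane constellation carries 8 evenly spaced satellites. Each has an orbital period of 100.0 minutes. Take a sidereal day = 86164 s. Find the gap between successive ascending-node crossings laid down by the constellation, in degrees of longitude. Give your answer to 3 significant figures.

T = 100.0 min = 6000.0 s.
Single-satellite node shift = (6000.0/86164) × 360° = 25.07°.
With 8 satellites evenly phased, successive equator crossings are 25.07/8 = 3.134° apart.

3.13°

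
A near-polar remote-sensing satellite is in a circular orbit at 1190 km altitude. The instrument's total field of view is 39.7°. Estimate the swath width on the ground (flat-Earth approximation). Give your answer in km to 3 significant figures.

Half-angle = 39.7°/2 = 19.85°.
Swath width ≈ 2h·tan(θ/2) = 2 × 1190 × tan(19.85°) = 859.2 km.

859 km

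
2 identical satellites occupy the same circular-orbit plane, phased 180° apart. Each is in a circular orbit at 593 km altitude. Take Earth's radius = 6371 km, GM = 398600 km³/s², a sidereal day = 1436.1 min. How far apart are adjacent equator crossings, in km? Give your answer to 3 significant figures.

1340 km

Semi-major axis a = 6371 + 593 = 6964 km. Period T = 2π√(a³/μ) = 2π√(6964³/398600) = 5783.6 s = 96.39 min.
Single-satellite node shift = (5783.6/86166) × 360° = 24.16°.
With 2 satellites evenly phased, successive equator crossings are 24.16/2 = 12.082° apart.
That is 12.082 × 111.2 = 1343 km at the equator.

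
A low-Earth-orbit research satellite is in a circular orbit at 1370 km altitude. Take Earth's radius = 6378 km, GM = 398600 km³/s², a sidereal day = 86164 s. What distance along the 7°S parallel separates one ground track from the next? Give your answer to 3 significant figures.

Semi-major axis a = 6378 + 1370 = 7748 km. Period T = 2π√(a³/μ) = 2π√(7748³/398600) = 6787.3 s = 113.12 min.
Node shift per orbit = (6787.3/86164) × 360° = 28.36°.
Equatorial spacing = 28.36 × 111.3 km/° = 3157 km.
At 7° latitude, spacing = 3157 × cos(7°) = 3133 km.

3130 km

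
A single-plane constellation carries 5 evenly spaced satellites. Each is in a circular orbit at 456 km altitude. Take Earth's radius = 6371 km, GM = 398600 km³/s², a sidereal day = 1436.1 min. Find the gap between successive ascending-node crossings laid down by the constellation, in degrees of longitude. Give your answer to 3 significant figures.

Semi-major axis a = 6371 + 456 = 6827 km. Period T = 2π√(a³/μ) = 2π√(6827³/398600) = 5613.8 s = 93.56 min.
Single-satellite node shift = (5613.8/86166) × 360° = 23.45°.
With 5 satellites evenly phased, successive equator crossings are 23.45/5 = 4.691° apart.

4.69°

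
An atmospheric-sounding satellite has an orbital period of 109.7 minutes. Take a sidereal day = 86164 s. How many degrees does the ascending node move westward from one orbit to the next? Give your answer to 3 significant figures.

T = 109.7 min = 6582.0 s.
During one orbit Earth rotates (6582.0 / 86164) × 360° = 27.50°.

27.5°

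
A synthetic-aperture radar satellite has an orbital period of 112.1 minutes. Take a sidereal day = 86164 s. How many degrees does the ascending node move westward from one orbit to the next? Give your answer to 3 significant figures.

28.1°

T = 112.1 min = 6726.0 s.
During one orbit Earth rotates (6726.0 / 86164) × 360° = 28.10°.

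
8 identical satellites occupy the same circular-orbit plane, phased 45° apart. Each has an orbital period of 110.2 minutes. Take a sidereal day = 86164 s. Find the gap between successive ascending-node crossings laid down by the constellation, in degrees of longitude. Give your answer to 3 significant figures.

T = 110.2 min = 6612.0 s.
Single-satellite node shift = (6612.0/86164) × 360° = 27.63°.
With 8 satellites evenly phased, successive equator crossings are 27.63/8 = 3.453° apart.

3.45°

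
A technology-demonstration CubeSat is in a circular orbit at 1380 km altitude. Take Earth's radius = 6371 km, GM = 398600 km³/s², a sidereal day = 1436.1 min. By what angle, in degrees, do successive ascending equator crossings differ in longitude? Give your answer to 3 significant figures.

28.4°

Semi-major axis a = 6371 + 1380 = 7751 km. Period T = 2π√(a³/μ) = 2π√(7751³/398600) = 6791.2 s = 113.19 min.
During one orbit Earth rotates (6791.2 / 86166) × 360° = 28.37°.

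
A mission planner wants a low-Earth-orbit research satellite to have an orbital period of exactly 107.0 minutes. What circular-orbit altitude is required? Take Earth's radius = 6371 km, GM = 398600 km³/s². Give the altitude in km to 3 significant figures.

T = 107.0 min = 6420.0 s.
From T = 2π√(a³/μ): a = (μ T²/4π²)^(1/3) = (398600 × 6420.0² / 4π²)^(1/3) = 7466 km.
Altitude h = a − R = 7466 − 6371 = 1095 km.

1090 km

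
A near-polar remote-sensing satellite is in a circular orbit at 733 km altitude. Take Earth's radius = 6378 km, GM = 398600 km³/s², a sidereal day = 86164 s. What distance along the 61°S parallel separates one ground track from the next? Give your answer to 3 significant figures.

1350 km

Semi-major axis a = 6378 + 733 = 7111 km. Period T = 2π√(a³/μ) = 2π√(7111³/398600) = 5967.7 s = 99.46 min.
Node shift per orbit = (5967.7/86164) × 360° = 24.93°.
Equatorial spacing = 24.93 × 111.3 km/° = 2776 km.
At 61° latitude, spacing = 2776 × cos(61°) = 1346 km.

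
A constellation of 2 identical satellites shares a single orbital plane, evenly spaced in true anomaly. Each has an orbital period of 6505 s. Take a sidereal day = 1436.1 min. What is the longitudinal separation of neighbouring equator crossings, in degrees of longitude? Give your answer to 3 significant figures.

Single-satellite node shift = (6505.0/86166) × 360° = 27.18°.
With 2 satellites evenly phased, successive equator crossings are 27.18/2 = 13.589° apart.

13.6°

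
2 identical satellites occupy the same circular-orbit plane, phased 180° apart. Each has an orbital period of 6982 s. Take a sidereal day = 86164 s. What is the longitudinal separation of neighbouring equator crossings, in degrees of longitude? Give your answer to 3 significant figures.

Single-satellite node shift = (6982.0/86164) × 360° = 29.17°.
With 2 satellites evenly phased, successive equator crossings are 29.17/2 = 14.586° apart.

14.6°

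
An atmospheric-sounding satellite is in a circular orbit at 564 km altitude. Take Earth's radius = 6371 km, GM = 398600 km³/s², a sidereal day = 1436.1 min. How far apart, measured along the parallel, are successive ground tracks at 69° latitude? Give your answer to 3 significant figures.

957 km

Semi-major axis a = 6371 + 564 = 6935 km. Period T = 2π√(a³/μ) = 2π√(6935³/398600) = 5747.5 s = 95.79 min.
Node shift per orbit = (5747.5/86166) × 360° = 24.01°.
Equatorial spacing = 24.01 × 111.2 km/° = 2670 km.
At 69° latitude, spacing = 2670 × cos(69°) = 957 km.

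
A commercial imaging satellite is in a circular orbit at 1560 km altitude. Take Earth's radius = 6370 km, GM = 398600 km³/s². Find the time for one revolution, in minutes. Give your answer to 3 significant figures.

Semi-major axis a = 6370 + 1560 = 7930 km. Period T = 2π√(a³/μ) = 2π√(7930³/398600) = 7027.8 s = 117.13 min.

117 min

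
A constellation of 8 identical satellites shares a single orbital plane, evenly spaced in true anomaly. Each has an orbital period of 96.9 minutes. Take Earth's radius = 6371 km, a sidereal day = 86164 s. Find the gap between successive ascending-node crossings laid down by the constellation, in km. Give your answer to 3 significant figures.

T = 96.9 min = 5814.0 s.
Single-satellite node shift = (5814.0/86164) × 360° = 24.29°.
With 8 satellites evenly phased, successive equator crossings are 24.29/8 = 3.036° apart.
That is 3.036 × 111.2 = 338 km at the equator.

338 km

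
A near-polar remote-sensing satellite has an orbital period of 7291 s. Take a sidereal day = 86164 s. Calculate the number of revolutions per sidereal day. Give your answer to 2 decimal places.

11.82

Orbits per sidereal day = 86164 / 7291.0 = 11.818.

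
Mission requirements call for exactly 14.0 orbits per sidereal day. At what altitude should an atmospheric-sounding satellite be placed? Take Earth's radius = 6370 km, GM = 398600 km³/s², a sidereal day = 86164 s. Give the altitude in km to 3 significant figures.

889 km

Required period T = 86164 / 14.0 = 6154.6 s.
From T = 2π√(a³/μ): a = (μ T²/4π²)^(1/3) = (398600 × 6154.6² / 4π²)^(1/3) = 7259 km.
Altitude h = a − R = 7259 − 6370 = 889 km.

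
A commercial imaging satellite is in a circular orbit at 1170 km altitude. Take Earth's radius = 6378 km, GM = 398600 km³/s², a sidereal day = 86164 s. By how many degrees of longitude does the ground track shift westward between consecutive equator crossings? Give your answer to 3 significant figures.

Semi-major axis a = 6378 + 1170 = 7548 km. Period T = 2π√(a³/μ) = 2π√(7548³/398600) = 6526.2 s = 108.77 min.
During one orbit Earth rotates (6526.2 / 86164) × 360° = 27.27°.

27.3°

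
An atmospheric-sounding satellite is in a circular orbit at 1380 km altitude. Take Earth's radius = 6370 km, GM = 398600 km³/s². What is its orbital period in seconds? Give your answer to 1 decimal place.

Semi-major axis a = 6370 + 1380 = 7750 km. Period T = 2π√(a³/μ) = 2π√(7750³/398600) = 6789.9 s = 113.17 min.

6789.9 seconds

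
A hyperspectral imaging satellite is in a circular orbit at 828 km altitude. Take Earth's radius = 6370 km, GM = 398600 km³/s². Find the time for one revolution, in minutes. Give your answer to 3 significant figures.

Semi-major axis a = 6370 + 828 = 7198 km. Period T = 2π√(a³/μ) = 2π√(7198³/398600) = 6077.6 s = 101.29 min.

101 min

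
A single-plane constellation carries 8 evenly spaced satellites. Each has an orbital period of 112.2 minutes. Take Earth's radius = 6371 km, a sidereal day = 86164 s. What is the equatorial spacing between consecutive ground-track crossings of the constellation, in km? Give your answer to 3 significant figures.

T = 112.2 min = 6732.0 s.
Single-satellite node shift = (6732.0/86164) × 360° = 28.13°.
With 8 satellites evenly phased, successive equator crossings are 28.13/8 = 3.516° apart.
That is 3.516 × 111.2 = 391 km at the equator.

391 km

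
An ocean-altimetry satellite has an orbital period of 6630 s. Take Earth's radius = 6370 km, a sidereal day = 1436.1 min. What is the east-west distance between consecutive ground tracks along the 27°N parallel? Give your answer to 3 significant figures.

2740 km

Node shift per orbit = (6630.0/86166) × 360° = 27.70°.
Equatorial spacing = 27.70 × 111.2 km/° = 3080 km.
At 27° latitude, spacing = 3080 × cos(27°) = 2744 km.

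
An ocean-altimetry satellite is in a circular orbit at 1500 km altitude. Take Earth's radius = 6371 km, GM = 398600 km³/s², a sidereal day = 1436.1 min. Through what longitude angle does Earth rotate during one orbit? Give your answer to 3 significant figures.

Semi-major axis a = 6371 + 1500 = 7871 km. Period T = 2π√(a³/μ) = 2π√(7871³/398600) = 6949.5 s = 115.83 min.
During one orbit Earth rotates (6949.5 / 86166) × 360° = 29.04°.

29.0°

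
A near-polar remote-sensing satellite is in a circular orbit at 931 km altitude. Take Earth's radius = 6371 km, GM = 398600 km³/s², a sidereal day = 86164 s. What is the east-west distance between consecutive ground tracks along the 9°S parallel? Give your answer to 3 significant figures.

2850 km

Semi-major axis a = 6371 + 931 = 7302 km. Period T = 2π√(a³/μ) = 2π√(7302³/398600) = 6209.7 s = 103.50 min.
Node shift per orbit = (6209.7/86164) × 360° = 25.94°.
Equatorial spacing = 25.94 × 111.2 km/° = 2885 km.
At 9° latitude, spacing = 2885 × cos(9°) = 2849 km.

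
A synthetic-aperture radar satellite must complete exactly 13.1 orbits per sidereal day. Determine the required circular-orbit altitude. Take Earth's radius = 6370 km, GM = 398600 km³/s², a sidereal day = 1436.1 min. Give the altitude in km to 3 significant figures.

Required period T = 86166 / 13.1 = 6577.6 s.
From T = 2π√(a³/μ): a = (μ T²/4π²)^(1/3) = (398600 × 6577.6² / 4π²)^(1/3) = 7588 km.
Altitude h = a − R = 7588 − 6370 = 1218 km.

1220 km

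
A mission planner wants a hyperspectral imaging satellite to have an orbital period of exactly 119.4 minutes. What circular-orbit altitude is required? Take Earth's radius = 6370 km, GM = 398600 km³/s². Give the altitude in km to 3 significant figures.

T = 119.4 min = 7164.0 s.
From T = 2π√(a³/μ): a = (μ T²/4π²)^(1/3) = (398600 × 7164.0² / 4π²)^(1/3) = 8032 km.
Altitude h = a − R = 8032 − 6370 = 1662 km.

1660 km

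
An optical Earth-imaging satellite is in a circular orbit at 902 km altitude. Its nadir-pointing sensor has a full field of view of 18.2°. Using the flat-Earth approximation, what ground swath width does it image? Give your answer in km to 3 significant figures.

Half-angle = 18.2°/2 = 9.1°.
Swath width ≈ 2h·tan(θ/2) = 2 × 902 × tan(9.1°) = 289.0 km.

289 km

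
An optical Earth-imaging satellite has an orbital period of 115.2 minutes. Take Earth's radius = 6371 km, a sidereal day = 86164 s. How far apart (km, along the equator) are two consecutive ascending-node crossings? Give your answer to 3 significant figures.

T = 115.2 min = 6912.0 s.
During one orbit Earth rotates (6912.0 / 86164) × 360° = 28.88°.
At the equator that is 28.88° × (2π·6371/360) km/° = 28.88 × 111.2 = 3211 km.

3210 km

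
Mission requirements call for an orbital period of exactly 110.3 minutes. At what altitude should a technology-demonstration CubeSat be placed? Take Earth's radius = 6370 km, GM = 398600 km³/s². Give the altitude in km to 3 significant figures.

T = 110.3 min = 6618.0 s.
From T = 2π√(a³/μ): a = (μ T²/4π²)^(1/3) = (398600 × 6618.0² / 4π²)^(1/3) = 7619 km.
Altitude h = a − R = 7619 − 6370 = 1249 km.

1250 km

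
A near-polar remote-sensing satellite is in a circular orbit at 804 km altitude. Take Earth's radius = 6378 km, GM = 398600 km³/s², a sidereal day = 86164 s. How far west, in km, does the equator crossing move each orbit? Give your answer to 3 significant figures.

Semi-major axis a = 6378 + 804 = 7182 km. Period T = 2π√(a³/μ) = 2π√(7182³/398600) = 6057.3 s = 100.96 min.
During one orbit Earth rotates (6057.3 / 86164) × 360° = 25.31°.
At the equator that is 25.31° × (2π·6378/360) km/° = 25.31 × 111.3 = 2817 km.

2820 km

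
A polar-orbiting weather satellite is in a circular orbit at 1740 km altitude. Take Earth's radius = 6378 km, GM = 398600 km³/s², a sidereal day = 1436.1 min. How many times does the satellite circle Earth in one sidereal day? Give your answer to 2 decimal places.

11.84

Semi-major axis a = 6378 + 1740 = 8118 km. Period T = 2π√(a³/μ) = 2π√(8118³/398600) = 7279.2 s = 121.32 min.
Orbits per sidereal day = 86166 / 7279.2 = 11.837.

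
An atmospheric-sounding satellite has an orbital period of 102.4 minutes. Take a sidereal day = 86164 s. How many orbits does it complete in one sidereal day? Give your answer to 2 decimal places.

T = 102.4 min = 6144.0 s.
Orbits per sidereal day = 86164 / 6144.0 = 14.024.

14.02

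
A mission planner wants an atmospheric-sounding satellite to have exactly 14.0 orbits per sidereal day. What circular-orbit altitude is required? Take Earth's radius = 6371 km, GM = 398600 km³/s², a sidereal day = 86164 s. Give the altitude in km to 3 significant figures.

888 km

Required period T = 86164 / 14.0 = 6154.6 s.
From T = 2π√(a³/μ): a = (μ T²/4π²)^(1/3) = (398600 × 6154.6² / 4π²)^(1/3) = 7259 km.
Altitude h = a − R = 7259 − 6371 = 888 km.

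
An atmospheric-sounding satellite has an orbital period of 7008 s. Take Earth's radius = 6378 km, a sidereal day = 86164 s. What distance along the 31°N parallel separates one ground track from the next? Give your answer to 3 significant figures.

Node shift per orbit = (7008.0/86164) × 360° = 29.28°.
Equatorial spacing = 29.28 × 111.3 km/° = 3259 km.
At 31° latitude, spacing = 3259 × cos(31°) = 2794 km.

2790 km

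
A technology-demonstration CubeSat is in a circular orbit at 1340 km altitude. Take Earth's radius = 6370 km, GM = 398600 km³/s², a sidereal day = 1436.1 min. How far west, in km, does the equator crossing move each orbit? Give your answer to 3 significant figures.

3130 km

Semi-major axis a = 6370 + 1340 = 7710 km. Period T = 2π√(a³/μ) = 2π√(7710³/398600) = 6737.4 s = 112.29 min.
During one orbit Earth rotates (6737.4 / 86166) × 360° = 28.15°.
At the equator that is 28.15° × (2π·6370/360) km/° = 28.15 × 111.2 = 3130 km.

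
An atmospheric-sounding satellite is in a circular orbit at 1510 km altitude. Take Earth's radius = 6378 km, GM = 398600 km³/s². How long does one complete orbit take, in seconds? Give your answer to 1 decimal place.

Semi-major axis a = 6378 + 1510 = 7888 km. Period T = 2π√(a³/μ) = 2π√(7888³/398600) = 6972.1 s = 116.20 min.

6972.1 seconds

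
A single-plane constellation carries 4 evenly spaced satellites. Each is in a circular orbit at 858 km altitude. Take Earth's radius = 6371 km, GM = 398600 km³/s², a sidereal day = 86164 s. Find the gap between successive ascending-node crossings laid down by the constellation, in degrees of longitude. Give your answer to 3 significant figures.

6.39°

Semi-major axis a = 6371 + 858 = 7229 km. Period T = 2π√(a³/μ) = 2π√(7229³/398600) = 6116.9 s = 101.95 min.
Single-satellite node shift = (6116.9/86164) × 360° = 25.56°.
With 4 satellites evenly phased, successive equator crossings are 25.56/4 = 6.389° apart.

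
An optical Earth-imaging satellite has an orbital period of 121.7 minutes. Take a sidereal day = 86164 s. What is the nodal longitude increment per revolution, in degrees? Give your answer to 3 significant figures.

30.5°

T = 121.7 min = 7302.0 s.
During one orbit Earth rotates (7302.0 / 86164) × 360° = 30.51°.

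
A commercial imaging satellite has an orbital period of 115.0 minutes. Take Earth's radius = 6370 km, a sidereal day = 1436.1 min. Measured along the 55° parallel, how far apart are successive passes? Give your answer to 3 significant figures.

T = 115.0 min = 6900.0 s.
Node shift per orbit = (6900.0/86166) × 360° = 28.83°.
Equatorial spacing = 28.83 × 111.2 km/° = 3205 km.
At 55° latitude, spacing = 3205 × cos(55°) = 1838 km.

1840 km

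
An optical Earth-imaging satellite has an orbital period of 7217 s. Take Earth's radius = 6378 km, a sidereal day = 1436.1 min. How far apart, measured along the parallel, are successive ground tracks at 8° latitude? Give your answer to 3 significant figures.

3320 km

Node shift per orbit = (7217.0/86166) × 360° = 30.15°.
Equatorial spacing = 30.15 × 111.3 km/° = 3356 km.
At 8° latitude, spacing = 3356 × cos(8°) = 3324 km.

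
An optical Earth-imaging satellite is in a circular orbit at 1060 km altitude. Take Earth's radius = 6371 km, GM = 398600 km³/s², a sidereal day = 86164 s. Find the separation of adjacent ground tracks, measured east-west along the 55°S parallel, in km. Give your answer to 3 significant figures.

Semi-major axis a = 6371 + 1060 = 7431 km. Period T = 2π√(a³/μ) = 2π√(7431³/398600) = 6375.0 s = 106.25 min.
Node shift per orbit = (6375.0/86164) × 360° = 26.64°.
Equatorial spacing = 26.64 × 111.2 km/° = 2962 km.
At 55° latitude, spacing = 2962 × cos(55°) = 1699 km.

1700 km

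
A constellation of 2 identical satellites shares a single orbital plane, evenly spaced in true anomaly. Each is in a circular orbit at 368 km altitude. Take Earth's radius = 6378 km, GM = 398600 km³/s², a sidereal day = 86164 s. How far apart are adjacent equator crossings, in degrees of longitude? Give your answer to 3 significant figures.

11.5°

Semi-major axis a = 6378 + 368 = 6746 km. Period T = 2π√(a³/μ) = 2π√(6746³/398600) = 5514.2 s = 91.90 min.
Single-satellite node shift = (5514.2/86164) × 360° = 23.04°.
With 2 satellites evenly phased, successive equator crossings are 23.04/2 = 11.519° apart.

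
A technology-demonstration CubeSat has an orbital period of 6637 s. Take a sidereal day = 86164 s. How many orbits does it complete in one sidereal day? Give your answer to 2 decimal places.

12.98

Orbits per sidereal day = 86164 / 6637.0 = 12.982.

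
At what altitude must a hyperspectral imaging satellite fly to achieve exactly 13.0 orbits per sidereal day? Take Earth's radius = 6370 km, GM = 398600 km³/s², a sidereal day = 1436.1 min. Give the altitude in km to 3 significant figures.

1260 km

Required period T = 86166 / 13.0 = 6628.2 s.
From T = 2π√(a³/μ): a = (μ T²/4π²)^(1/3) = (398600 × 6628.2² / 4π²)^(1/3) = 7626 km.
Altitude h = a − R = 7626 − 6370 = 1256 km.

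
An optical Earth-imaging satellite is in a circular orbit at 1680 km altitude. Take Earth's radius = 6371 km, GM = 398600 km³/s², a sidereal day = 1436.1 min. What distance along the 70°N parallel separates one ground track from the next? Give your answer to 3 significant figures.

Semi-major axis a = 6371 + 1680 = 8051 km. Period T = 2π√(a³/μ) = 2π√(8051³/398600) = 7189.3 s = 119.82 min.
Node shift per orbit = (7189.3/86166) × 360° = 30.04°.
Equatorial spacing = 30.04 × 111.2 km/° = 3340 km.
At 70° latitude, spacing = 3340 × cos(70°) = 1142 km.

1140 km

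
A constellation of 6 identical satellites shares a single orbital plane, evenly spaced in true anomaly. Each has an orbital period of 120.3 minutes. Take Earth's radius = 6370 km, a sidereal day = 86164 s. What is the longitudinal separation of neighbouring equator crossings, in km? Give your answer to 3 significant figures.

559 km

T = 120.3 min = 7218.0 s.
Single-satellite node shift = (7218.0/86164) × 360° = 30.16°.
With 6 satellites evenly phased, successive equator crossings are 30.16/6 = 5.026° apart.
That is 5.026 × 111.2 = 559 km at the equator.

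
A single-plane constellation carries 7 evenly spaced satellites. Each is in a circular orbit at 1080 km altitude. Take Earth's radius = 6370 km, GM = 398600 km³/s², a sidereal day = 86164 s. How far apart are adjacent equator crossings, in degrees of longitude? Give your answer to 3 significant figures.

3.82°

Semi-major axis a = 6370 + 1080 = 7450 km. Period T = 2π√(a³/μ) = 2π√(7450³/398600) = 6399.5 s = 106.66 min.
Single-satellite node shift = (6399.5/86164) × 360° = 26.74°.
With 7 satellites evenly phased, successive equator crossings are 26.74/7 = 3.820° apart.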